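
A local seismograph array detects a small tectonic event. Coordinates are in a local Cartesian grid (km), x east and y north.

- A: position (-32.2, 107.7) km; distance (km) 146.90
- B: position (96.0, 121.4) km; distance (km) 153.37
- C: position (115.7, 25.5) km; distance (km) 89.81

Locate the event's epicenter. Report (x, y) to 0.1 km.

(38.8, -20.9)

Circle about each station: (x + 32.2)² + (y − 107.7)² = 146.90²; (x − 96.0)² + (y − 121.4)² = 153.37²; (x − 115.7)² + (y − 25.5)² = 89.81².
Subtracting the A equation from the B and C equations removes the quadratic terms:
256.4 x + 27.4 y = 9375.08
295.8 x − 164.4 y = 14914.38
Solving the 2×2 system: x ≈ 38.8, y ≈ -20.9 km.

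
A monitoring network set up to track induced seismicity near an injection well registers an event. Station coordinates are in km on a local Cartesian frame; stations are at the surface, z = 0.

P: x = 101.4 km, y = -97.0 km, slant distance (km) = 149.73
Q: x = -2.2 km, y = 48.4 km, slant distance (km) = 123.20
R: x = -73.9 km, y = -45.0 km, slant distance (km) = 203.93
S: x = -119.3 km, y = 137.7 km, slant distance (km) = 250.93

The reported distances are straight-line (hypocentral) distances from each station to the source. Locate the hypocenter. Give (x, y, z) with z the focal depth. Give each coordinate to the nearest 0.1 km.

x ≈ 100.4 km, y ≈ 36.8 km, depth ≈ 67.2 km

Each station gives a sphere (x−x_i)² + (y−y_i)² + z² = d_i² (stations at z=0).
Subtracting the P sphere from Q and R: z² cancels, leaving linear equations in x and y:
-207.2 x + 290.8 y = -10102.73
-350.6 x + 104.0 y = -31373.12
Solving: x ≈ 100.399, y ≈ 36.795 km (keep extra digits for the depth step; rounded: 100.4, 36.8).
Then from the P sphere: z² = 149.73² − (x − 101.4)² − (y + 97.0)² with x = 100.399, y = 36.795, so z ≈ 67.208 ≈ 67.2 km.
Check against S (with the unrounded solution): distance 250.93 ≈ 250.93 km. ✓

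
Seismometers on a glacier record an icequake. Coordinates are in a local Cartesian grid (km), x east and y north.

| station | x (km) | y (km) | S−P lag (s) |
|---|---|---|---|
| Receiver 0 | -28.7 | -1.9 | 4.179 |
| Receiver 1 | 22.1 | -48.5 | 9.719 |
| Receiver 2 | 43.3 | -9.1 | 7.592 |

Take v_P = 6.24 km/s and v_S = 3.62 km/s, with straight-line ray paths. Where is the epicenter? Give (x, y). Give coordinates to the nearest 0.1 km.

x ≈ -10.0 km, y ≈ 28.9 km

Distance from S−P lag: d = Δt · v_P v_S / (v_P − v_S) = Δt · (6.24·3.62)/(6.24−3.62) ≈ 8.6217·Δt.
So d_Receiver 0 = 36.03, d_Receiver 1 = 83.79, d_Receiver 2 = 65.46 km.
Circle about each station: (x + 28.7)² + (y + 1.9)² = 36.03²; (x − 22.1)² + (y + 48.5)² = 83.79²; (x − 43.3)² + (y + 9.1)² = 65.46².
Subtracting pairs of circle equations eliminates x²+y² and gives linear equations (the radical axes):
101.6 x − 93.2 y = -3709.24
144.0 x − 14.4 y = -1856.45
Solving the 2×2 system: x ≈ -10.0, y ≈ 28.9 km.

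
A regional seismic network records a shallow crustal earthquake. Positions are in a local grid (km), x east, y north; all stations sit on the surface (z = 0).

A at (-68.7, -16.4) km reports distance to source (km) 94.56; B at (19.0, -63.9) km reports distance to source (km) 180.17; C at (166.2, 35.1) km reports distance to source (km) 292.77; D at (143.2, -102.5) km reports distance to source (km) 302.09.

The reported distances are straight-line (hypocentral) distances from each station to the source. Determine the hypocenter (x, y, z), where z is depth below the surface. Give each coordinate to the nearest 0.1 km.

Each station gives a sphere (x−x_i)² + (y−y_i)² + z² = d_i² (stations at z=0).
Subtracting the A sphere from B and C: z² cancels, leaving linear equations in x and y:
175.4 x − 95.0 y = -24064.08
469.8 x + 103.0 y = -52906.88
Solving: x ≈ -119.698, y ≈ 32.305 km (keep extra digits for the depth step; rounded: -119.7, 32.3).
Then from the A sphere: z² = 94.56² − (x + 68.7)² − (y + 16.4)² with x = -119.698, y = 32.305, so z ≈ 62.997 ≈ 63.0 km.
Check against D (with the unrounded solution): distance 302.09 ≈ 302.09 km. ✓

x ≈ -119.7 km, y ≈ 32.3 km, depth ≈ 63.0 km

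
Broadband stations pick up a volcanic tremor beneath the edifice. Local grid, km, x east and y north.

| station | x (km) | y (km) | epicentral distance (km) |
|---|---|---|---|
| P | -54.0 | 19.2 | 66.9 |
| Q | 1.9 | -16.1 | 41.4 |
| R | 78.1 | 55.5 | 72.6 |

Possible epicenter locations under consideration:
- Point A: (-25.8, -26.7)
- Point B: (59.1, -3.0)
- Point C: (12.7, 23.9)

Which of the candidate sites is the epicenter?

Point C

For each candidate, compare |candidate − station| to the reported distance:
Point A: residuals P 13.0, Q 11.7, R 59.9 → max 59.9 km
Point B: residuals P 48.4, Q 17.3, R 11.1 → max 48.4 km
Point C: residuals P 0.0, Q 0.0, R 0.0 → max 0.0 km
Only Point C has all residuals ≈ 0.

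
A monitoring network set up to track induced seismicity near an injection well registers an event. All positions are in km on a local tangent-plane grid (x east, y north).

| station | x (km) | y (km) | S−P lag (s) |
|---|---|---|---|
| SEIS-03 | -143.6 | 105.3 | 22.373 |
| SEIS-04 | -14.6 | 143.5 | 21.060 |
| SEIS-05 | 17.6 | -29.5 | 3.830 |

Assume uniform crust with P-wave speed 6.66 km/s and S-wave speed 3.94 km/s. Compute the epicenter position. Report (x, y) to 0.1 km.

x ≈ -4.1 km, y ≈ -59.4 km

Distance from S−P lag: d = Δt · v_P v_S / (v_P − v_S) = Δt · (6.66·3.94)/(6.66−3.94) ≈ 9.6472·Δt.
So d_SEIS-03 = 215.84, d_SEIS-04 = 203.17, d_SEIS-05 = 36.95 km.
Circle about each station: (x + 143.6)² + (y − 105.3)² = 215.84²; (x + 14.6)² + (y − 143.5)² = 203.17²; (x − 17.6)² + (y + 29.5)² = 36.95².
Subtracting the SEIS-03 equation from the SEIS-04 and SEIS-05 equations removes the quadratic terms:
258.0 x + 76.4 y = -5594.78
322.4 x − 269.6 y = 14692.56
Solving the 2×2 system: x ≈ -4.1, y ≈ -59.4 km.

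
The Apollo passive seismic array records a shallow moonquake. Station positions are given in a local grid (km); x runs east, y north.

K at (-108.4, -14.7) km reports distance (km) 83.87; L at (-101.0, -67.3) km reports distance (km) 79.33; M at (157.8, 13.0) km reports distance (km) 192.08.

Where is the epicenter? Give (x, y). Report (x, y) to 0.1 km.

(-27.6, -37.2)

Circle about each station: (x + 108.4)² + (y + 14.7)² = 83.87²; (x + 101.0)² + (y + 67.3)² = 79.33²; (x − 157.8)² + (y − 13.0)² = 192.08².
Subtracting pairs of circle equations eliminates x²+y² and gives linear equations (the radical axes):
14.8 x − 105.2 y = 3504.57
532.4 x + 55.4 y = -16757.36
Solving the 2×2 system: x ≈ -27.6, y ≈ -37.2 km.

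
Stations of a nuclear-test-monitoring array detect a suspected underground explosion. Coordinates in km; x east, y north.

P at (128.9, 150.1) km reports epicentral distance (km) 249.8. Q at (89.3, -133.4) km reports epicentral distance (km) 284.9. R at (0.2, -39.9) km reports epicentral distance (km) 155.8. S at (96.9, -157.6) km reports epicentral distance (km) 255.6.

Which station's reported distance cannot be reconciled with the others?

S

Solve using three stations at a time. Using P, Q, R (subtract circle equations pairwise → linear system) gives (x, y) ≈ (-108.2, 71.8).
Distances from that point to each station vs reported:
  P: calculated 249.7 vs reported 249.8 → residual 0.1 km
  Q: calculated 284.8 vs reported 284.9 → residual 0.1 km
  R: calculated 155.7 vs reported 155.8 → residual 0.1 km
  S: calculated 307.8 vs reported 255.6 → residual 52.2 km
P, Q, R are mutually consistent (residuals ≈ 0); S is off by 52.2 km.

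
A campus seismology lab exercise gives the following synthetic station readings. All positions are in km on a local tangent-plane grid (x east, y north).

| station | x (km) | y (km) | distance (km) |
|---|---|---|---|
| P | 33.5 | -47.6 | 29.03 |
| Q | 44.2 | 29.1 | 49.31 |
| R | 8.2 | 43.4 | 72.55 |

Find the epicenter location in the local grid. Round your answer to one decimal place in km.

Circle about each station: (x − 33.5)² + (y + 47.6)² = 29.03²; (x − 44.2)² + (y − 29.1)² = 49.31²; (x − 8.2)² + (y − 43.4)² = 72.55².
Subtracting pairs of circle equations eliminates x²+y² and gives linear equations (the radical axes):
21.4 x + 153.4 y = -2176.30
-50.6 x + 182.0 y = -5857.97
Solving the 2×2 system: x ≈ 43.1, y ≈ -20.2 km.

(43.1, -20.2)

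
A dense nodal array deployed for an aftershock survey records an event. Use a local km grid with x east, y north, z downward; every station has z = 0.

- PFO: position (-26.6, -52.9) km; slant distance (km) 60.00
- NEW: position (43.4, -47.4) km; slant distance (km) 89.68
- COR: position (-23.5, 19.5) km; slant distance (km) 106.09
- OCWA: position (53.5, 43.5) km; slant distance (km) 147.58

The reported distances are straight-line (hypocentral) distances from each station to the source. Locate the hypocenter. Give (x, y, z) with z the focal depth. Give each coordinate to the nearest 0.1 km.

Each station gives a sphere (x−x_i)² + (y−y_i)² + z² = d_i² (stations at z=0).
Subtracting the PFO sphere from NEW and COR: z² cancels, leaving linear equations in x and y:
140.0 x + 11.0 y = -3818.15
6.2 x + 144.8 y = -10228.56
Solving: x ≈ -21.796, y ≈ -69.706 km (keep extra digits for the depth step; rounded: -21.8, -69.7).
Then from the PFO sphere: z² = 60.00² − (x + 26.6)² − (y + 52.9)² with x = -21.796, y = -69.706, so z ≈ 57.398 ≈ 57.4 km.
Check against OCWA (with the unrounded solution): distance 147.58 ≈ 147.58 km. ✓

x ≈ -21.8 km, y ≈ -69.7 km, depth ≈ 57.4 km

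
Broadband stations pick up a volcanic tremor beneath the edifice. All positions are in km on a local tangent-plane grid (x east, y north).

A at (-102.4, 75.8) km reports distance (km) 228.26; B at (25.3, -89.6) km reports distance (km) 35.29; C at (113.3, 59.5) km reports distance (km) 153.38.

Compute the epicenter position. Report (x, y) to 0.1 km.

60.2 km east, -84.4 km north

Circle about each station: (x + 102.4)² + (y − 75.8)² = 228.26²; (x − 25.3)² + (y + 89.6)² = 35.29²; (x − 113.3)² + (y − 59.5)² = 153.38².
Subtracting pairs of circle equations eliminates x²+y² and gives linear equations (the radical axes):
255.4 x − 330.8 y = 43294.09
431.4 x − 32.6 y = 28722.94
Solving the 2×2 system: x ≈ 60.2, y ≈ -84.4 km.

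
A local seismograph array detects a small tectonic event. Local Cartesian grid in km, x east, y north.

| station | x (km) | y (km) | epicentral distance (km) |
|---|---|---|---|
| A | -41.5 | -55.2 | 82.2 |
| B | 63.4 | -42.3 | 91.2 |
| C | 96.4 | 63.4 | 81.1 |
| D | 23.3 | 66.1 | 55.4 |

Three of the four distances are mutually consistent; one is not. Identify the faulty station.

Solve using three stations at a time. Using A, B, D (subtract circle equations pairwise → linear system) gives (x, y) ≈ (-4.7, 18.3).
Distances from that point to each station vs reported:
  A: calculated 82.2 vs reported 82.2 → residual 0.0 km
  B: calculated 91.2 vs reported 91.2 → residual 0.0 km
  C: calculated 110.7 vs reported 81.1 → residual 29.6 km
  D: calculated 55.4 vs reported 55.4 → residual 0.0 km
A, B, D are mutually consistent (residuals ≈ 0); C is off by 29.6 km.

C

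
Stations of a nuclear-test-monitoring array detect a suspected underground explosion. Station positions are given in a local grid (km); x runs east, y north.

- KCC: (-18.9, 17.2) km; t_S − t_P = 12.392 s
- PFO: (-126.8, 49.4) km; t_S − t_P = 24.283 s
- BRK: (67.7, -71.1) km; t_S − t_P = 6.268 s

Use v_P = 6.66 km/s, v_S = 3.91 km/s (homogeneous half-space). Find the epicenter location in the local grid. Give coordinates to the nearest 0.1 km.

x ≈ 93.2 km, y ≈ -17.5 km

Distance from S−P lag: d = Δt · v_P v_S / (v_P − v_S) = Δt · (6.66·3.91)/(6.66−3.91) ≈ 9.4693·Δt.
So d_KCC = 117.34, d_PFO = 229.94, d_BRK = 59.35 km.
Circle about each station: (x + 18.9)² + (y − 17.2)² = 117.34²; (x + 126.8)² + (y − 49.4)² = 229.94²; (x − 67.7)² + (y + 71.1)² = 59.35².
Subtracting the KCC equation from the PFO and BRK equations removes the quadratic terms:
-215.8 x + 64.4 y = -21238.18
173.2 x − 176.6 y = 19231.70
Solving the 2×2 system: x ≈ 93.2, y ≈ -17.5 km.
Check against KCC (with the unrounded x, y): √((x + 18.9)²+(y − 17.2)²) = 117.34 ≈ 117.34 km. ✓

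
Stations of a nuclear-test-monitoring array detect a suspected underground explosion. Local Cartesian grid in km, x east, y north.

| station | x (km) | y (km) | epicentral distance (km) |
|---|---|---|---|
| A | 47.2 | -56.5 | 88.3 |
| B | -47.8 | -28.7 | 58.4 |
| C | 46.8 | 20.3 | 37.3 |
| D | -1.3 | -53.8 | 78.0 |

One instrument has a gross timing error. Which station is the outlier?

B

Solve using three stations at a time. Using A, C, D (subtract circle equations pairwise → linear system) gives (x, y) ≈ (9.7, 23.4).
Distances from that point to each station vs reported:
  A: calculated 88.3 vs reported 88.3 → residual 0.0 km
  B: calculated 77.6 vs reported 58.4 → residual 19.2 km
  C: calculated 37.3 vs reported 37.3 → residual 0.0 km
  D: calculated 78.0 vs reported 78.0 → residual 0.0 km
A, C, D are mutually consistent (residuals ≈ 0); B is off by 19.2 km.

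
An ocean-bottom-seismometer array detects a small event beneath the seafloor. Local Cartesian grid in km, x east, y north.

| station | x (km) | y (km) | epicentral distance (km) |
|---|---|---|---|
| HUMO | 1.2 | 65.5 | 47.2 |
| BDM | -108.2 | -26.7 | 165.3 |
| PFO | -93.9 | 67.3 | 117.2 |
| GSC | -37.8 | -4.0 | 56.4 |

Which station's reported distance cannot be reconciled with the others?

BDM

Solve using three stations at a time. Using HUMO, PFO, GSC (subtract circle equations pairwise → linear system) gives (x, y) ≈ (13.3, 19.9).
Distances from that point to each station vs reported:
  HUMO: calculated 47.2 vs reported 47.2 → residual 0.0 km
  BDM: calculated 130.1 vs reported 165.3 → residual 35.2 km
  PFO: calculated 117.2 vs reported 117.2 → residual 0.0 km
  GSC: calculated 56.4 vs reported 56.4 → residual 0.0 km
HUMO, PFO, GSC are mutually consistent (residuals ≈ 0); BDM is off by 35.2 km.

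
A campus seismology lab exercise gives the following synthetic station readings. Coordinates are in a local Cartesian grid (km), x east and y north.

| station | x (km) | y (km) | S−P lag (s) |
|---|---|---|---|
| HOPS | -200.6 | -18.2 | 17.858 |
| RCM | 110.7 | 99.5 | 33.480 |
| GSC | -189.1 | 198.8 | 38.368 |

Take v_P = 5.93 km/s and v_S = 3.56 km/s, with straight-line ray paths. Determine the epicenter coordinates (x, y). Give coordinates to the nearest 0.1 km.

-84.0 km east, -126.4 km north

Distance from S−P lag: d = Δt · v_P v_S / (v_P − v_S) = Δt · (5.93·3.56)/(5.93−3.56) ≈ 8.9075·Δt.
So d_HOPS = 159.07, d_RCM = 298.22, d_GSC = 341.76 km.
Circle about each station: (x + 200.6)² + (y + 18.2)² = 159.07²; (x − 110.7)² + (y − 99.5)² = 298.22²; (x + 189.1)² + (y − 198.8)² = 341.76².
Subtracting pairs of circle equations eliminates x²+y² and gives linear equations (the radical axes):
622.6 x + 235.4 y = -82048.76
23.0 x + 434.0 y = -56787.98
Solving the 2×2 system: x ≈ -84.0, y ≈ -126.4 km.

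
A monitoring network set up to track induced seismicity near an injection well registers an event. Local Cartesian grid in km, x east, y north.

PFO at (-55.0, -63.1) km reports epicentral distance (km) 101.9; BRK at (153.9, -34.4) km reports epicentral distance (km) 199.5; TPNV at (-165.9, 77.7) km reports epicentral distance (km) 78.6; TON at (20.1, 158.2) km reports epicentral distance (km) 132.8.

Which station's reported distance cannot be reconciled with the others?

Solve using three stations at a time. Using PFO, BRK, TON (subtract circle equations pairwise → linear system) gives (x, y) ≈ (-32.6, 36.3).
Distances from that point to each station vs reported:
  PFO: calculated 101.9 vs reported 101.9 → residual 0.0 km
  BRK: calculated 199.5 vs reported 199.5 → residual 0.0 km
  TPNV: calculated 139.5 vs reported 78.6 → residual 60.9 km
  TON: calculated 132.8 vs reported 132.8 → residual 0.0 km
PFO, BRK, TON are mutually consistent (residuals ≈ 0); TPNV is off by 60.9 km.

TPNV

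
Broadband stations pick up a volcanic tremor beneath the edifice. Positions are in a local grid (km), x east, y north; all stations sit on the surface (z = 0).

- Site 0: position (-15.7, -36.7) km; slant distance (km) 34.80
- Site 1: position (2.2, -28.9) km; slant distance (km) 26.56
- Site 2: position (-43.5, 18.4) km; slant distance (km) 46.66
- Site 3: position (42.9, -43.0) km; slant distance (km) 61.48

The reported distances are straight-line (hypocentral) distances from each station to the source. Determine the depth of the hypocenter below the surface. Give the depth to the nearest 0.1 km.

Each station gives a sphere (x−x_i)² + (y−y_i)² + z² = d_i² (stations at z=0).
Subtracting the Site 0 sphere from Site 1 and Site 2: z² cancels, leaving linear equations in x and y:
35.8 x + 15.6 y = -247.72
-55.6 x + 110.2 y = -328.69
Solving: x ≈ -4.607, y ≈ -5.307 km (keep extra digits for the depth step; rounded: -4.6, -5.3).
Then from the Site 0 sphere: z² = 34.80² − (x + 15.7)² − (y + 36.7)² with x = -4.607, y = -5.307, so z ≈ 10.122 ≈ 10.1 km.

z ≈ 10.1 km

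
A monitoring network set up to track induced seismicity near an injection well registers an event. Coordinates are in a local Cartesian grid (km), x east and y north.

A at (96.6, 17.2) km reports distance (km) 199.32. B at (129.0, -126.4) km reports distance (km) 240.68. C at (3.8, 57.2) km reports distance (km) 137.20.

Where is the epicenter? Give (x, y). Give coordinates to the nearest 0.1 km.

-94.9 km east, -38.1 km north

Circle about each station: (x − 96.6)² + (y − 17.2)² = 199.32²; (x − 129.0)² + (y + 126.4)² = 240.68²; (x − 3.8)² + (y − 57.2)² = 137.20².
Subtracting the A equation from the B and C equations removes the quadratic terms:
64.8 x − 287.2 y = 4792.16
-185.6 x + 80.0 y = 14563.50
Solving the 2×2 system: x ≈ -94.9, y ≈ -38.1 km.
Check against A (with the unrounded x, y): √((x − 96.6)²+(y − 17.2)²) = 199.31 ≈ 199.32 km. ✓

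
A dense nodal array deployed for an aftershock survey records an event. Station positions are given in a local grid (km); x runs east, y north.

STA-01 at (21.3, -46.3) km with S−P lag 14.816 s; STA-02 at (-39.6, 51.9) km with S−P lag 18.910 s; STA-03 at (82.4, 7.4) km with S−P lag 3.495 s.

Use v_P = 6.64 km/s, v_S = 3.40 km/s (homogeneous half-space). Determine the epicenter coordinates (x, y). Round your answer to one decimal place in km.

x ≈ 90.4 km, y ≈ 30.4 km

Distance from S−P lag: d = Δt · v_P v_S / (v_P − v_S) = Δt · (6.64·3.40)/(6.64−3.40) ≈ 6.9679·Δt.
So d_STA-01 = 103.24, d_STA-02 = 131.76, d_STA-03 = 24.35 km.
Circle about each station: (x − 21.3)² + (y + 46.3)² = 103.24²; (x + 39.6)² + (y − 51.9)² = 131.76²; (x − 82.4)² + (y − 7.4)² = 24.35².
Subtracting the STA-01 equation from the STA-02 and STA-03 equations removes the quadratic terms:
-121.8 x + 196.4 y = -5037.81
122.2 x + 107.4 y = 14312.72
Solving the 2×2 system: x ≈ 90.4, y ≈ 30.4 km.
Check against STA-01 (with the unrounded x, y): √((x − 21.3)²+(y + 46.3)²) = 103.24 ≈ 103.24 km. ✓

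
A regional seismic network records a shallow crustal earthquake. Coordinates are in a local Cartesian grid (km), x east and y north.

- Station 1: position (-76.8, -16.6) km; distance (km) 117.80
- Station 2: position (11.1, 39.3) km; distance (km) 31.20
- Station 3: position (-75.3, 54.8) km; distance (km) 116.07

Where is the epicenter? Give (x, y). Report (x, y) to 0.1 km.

x ≈ 35.3 km, y ≈ 19.6 km

Circle about each station: (x + 76.8)² + (y + 16.6)² = 117.80²; (x − 11.1)² + (y − 39.3)² = 31.20²; (x + 75.3)² + (y − 54.8)² = 116.07².
Subtracting the Station 1 equation from the Station 2 and Station 3 equations removes the quadratic terms:
175.8 x + 111.8 y = 8397.30
3.0 x + 142.8 y = 2903.93
Solving the 2×2 system: x ≈ 35.3, y ≈ 19.6 km.
Check against Station 1 (with the unrounded x, y): √((x + 76.8)²+(y + 16.6)²) = 117.80 ≈ 117.80 km. ✓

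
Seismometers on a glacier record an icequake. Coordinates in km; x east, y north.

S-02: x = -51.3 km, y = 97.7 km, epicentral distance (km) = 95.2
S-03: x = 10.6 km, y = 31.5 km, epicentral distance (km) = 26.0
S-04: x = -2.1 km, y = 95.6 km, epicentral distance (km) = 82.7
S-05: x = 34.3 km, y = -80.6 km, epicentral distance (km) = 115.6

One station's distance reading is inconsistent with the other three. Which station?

Solve using three stations at a time. Using S-02, S-03, S-04 (subtract circle equations pairwise → linear system) gives (x, y) ≈ (-7.7, 13.1).
Distances from that point to each station vs reported:
  S-02: calculated 95.2 vs reported 95.2 → residual 0.0 km
  S-03: calculated 25.9 vs reported 26.0 → residual 0.1 km
  S-04: calculated 82.7 vs reported 82.7 → residual 0.0 km
  S-05: calculated 102.7 vs reported 115.6 → residual 12.9 km
S-02, S-03, S-04 are mutually consistent (residuals ≈ 0); S-05 is off by 12.9 km.

S-05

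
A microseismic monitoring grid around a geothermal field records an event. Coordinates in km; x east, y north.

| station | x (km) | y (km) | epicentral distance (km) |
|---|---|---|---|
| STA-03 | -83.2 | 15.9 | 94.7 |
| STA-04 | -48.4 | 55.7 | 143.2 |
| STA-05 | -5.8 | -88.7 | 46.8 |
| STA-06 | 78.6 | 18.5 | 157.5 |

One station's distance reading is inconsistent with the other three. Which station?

STA-04

Solve using three stations at a time. Using STA-03, STA-05, STA-06 (subtract circle equations pairwise → linear system) gives (x, y) ≈ (-49.8, -72.7).
Distances from that point to each station vs reported:
  STA-03: calculated 94.7 vs reported 94.7 → residual 0.0 km
  STA-04: calculated 128.4 vs reported 143.2 → residual 14.8 km
  STA-05: calculated 46.8 vs reported 46.8 → residual 0.0 km
  STA-06: calculated 157.5 vs reported 157.5 → residual 0.0 km
STA-03, STA-05, STA-06 are mutually consistent (residuals ≈ 0); STA-04 is off by 14.8 km.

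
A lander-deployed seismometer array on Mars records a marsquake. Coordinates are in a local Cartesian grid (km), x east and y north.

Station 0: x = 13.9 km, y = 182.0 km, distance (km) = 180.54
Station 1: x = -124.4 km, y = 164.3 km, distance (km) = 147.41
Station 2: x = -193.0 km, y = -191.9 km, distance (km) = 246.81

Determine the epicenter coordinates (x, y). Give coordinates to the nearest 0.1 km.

(-75.6, 25.2)

Circle about each station: (x − 13.9)² + (y − 182.0)² = 180.54²; (x + 124.4)² + (y − 164.3)² = 147.41²; (x + 193.0)² + (y + 191.9)² = 246.81².
Subtracting the Station 0 equation from the Station 1 and Station 2 equations removes the quadratic terms:
-276.6 x − 35.4 y = 20017.62
-413.8 x − 747.8 y = 12436.92
Solving the 2×2 system: x ≈ -75.6, y ≈ 25.2 km.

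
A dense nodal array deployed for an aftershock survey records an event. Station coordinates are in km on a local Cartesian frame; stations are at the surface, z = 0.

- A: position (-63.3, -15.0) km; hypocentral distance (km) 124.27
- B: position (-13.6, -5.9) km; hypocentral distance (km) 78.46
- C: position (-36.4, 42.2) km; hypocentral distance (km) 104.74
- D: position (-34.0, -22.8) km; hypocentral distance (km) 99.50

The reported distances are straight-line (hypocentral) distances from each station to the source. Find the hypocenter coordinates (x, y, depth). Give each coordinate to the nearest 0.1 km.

(52.2, 4.7, 41.4)

Each station gives a sphere (x−x_i)² + (y−y_i)² + z² = d_i² (stations at z=0).
Subtracting the A sphere from B and C: z² cancels, leaving linear equations in x and y:
99.4 x + 18.2 y = 5274.94
53.8 x + 114.4 y = 3346.48
Solving: x ≈ 52.207, y ≈ 4.700 km (keep extra digits for the depth step; rounded: 52.2, 4.7).
Then from the A sphere: z² = 124.27² − (x + 63.3)² − (y + 15.0)² with x = 52.207, y = 4.700, so z ≈ 41.389 ≈ 41.4 km.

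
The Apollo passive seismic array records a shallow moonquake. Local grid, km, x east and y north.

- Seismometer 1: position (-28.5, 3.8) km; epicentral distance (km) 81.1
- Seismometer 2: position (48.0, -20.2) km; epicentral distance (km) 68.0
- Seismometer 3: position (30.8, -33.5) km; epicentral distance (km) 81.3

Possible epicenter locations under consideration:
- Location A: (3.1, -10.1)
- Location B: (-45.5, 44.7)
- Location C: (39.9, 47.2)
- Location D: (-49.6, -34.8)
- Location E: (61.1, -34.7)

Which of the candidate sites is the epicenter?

For each candidate, compare |candidate − station| to the reported distance:
Location A: residuals Seismometer 1 46.6, Seismometer 2 22.0, Seismometer 3 45.0 → max 46.6 km
Location B: residuals Seismometer 1 36.8, Seismometer 2 45.8, Seismometer 3 28.0 → max 45.8 km
Location C: residuals Seismometer 1 0.1, Seismometer 2 0.1, Seismometer 3 0.1 → max 0.1 km
Location D: residuals Seismometer 1 37.1, Seismometer 2 30.7, Seismometer 3 0.9 → max 37.1 km
Location E: residuals Seismometer 1 16.4, Seismometer 2 48.5, Seismometer 3 51.0 → max 51.0 km
Only Location C has all residuals ≈ 0.

Location C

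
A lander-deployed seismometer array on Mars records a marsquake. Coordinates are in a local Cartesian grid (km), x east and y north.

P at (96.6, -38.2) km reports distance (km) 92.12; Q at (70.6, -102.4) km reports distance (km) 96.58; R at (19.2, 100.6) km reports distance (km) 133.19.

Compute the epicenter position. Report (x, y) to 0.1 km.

Circle about each station: (x − 96.6)² + (y + 38.2)² = 92.12²; (x − 70.6)² + (y + 102.4)² = 96.58²; (x − 19.2)² + (y − 100.6)² = 133.19².
Subtracting pairs of circle equations eliminates x²+y² and gives linear equations (the radical axes):
-52.0 x − 128.4 y = 3837.72
-154.8 x + 277.6 y = -9555.28
Solving the 2×2 system: x ≈ 4.7, y ≈ -31.8 km.

x ≈ 4.7 km, y ≈ -31.8 km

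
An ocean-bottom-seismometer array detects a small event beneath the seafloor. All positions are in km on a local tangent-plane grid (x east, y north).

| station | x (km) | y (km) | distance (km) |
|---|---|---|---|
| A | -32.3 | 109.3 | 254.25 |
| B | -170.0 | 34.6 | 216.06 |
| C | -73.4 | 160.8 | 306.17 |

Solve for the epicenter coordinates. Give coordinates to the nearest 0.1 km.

-49.0 km east, -144.4 km north

Circle about each station: (x + 32.3)² + (y − 109.3)² = 254.25²; (x + 170.0)² + (y − 34.6)² = 216.06²; (x + 73.4)² + (y − 160.8)² = 306.17².
Subtracting pairs of circle equations eliminates x²+y² and gives linear equations (the radical axes):
-275.4 x − 149.4 y = 35068.52
-82.2 x + 103.0 y = -10842.59
Solving the 2×2 system: x ≈ -49.0, y ≈ -144.4 km.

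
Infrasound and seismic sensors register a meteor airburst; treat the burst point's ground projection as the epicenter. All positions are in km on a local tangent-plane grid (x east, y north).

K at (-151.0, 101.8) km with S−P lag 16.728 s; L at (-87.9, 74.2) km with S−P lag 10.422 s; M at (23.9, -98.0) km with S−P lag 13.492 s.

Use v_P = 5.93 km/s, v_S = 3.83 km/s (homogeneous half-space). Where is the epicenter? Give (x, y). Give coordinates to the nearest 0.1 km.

(21.7, 47.9)

Distance from S−P lag: d = Δt · v_P v_S / (v_P − v_S) = Δt · (5.93·3.83)/(5.93−3.83) ≈ 10.8152·Δt.
So d_K = 180.92, d_L = 112.72, d_M = 145.92 km.
Circle about each station: (x + 151.0)² + (y − 101.8)² = 180.92²; (x + 87.9)² + (y − 74.2)² = 112.72²; (x − 23.9)² + (y + 98.0)² = 145.92².
Subtracting the K equation from the L and M equations removes the quadratic terms:
126.2 x − 55.2 y = 94.06
349.8 x − 399.6 y = -11549.63
Solving the 2×2 system: x ≈ 21.7, y ≈ 47.9 km.
Check against K (with the unrounded x, y): √((x + 151.0)²+(y − 101.8)²) = 180.91 ≈ 180.92 km. ✓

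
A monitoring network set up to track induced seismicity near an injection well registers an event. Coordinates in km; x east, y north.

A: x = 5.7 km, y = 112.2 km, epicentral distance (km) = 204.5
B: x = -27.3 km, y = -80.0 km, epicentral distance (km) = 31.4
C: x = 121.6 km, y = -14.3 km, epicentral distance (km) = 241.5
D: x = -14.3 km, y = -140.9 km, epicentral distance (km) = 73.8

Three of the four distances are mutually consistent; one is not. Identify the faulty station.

C

Solve using three stations at a time. Using A, B, D (subtract circle equations pairwise → linear system) gives (x, y) ≈ (-58.7, -81.9).
Distances from that point to each station vs reported:
  A: calculated 204.5 vs reported 204.5 → residual 0.0 km
  B: calculated 31.4 vs reported 31.4 → residual 0.0 km
  C: calculated 192.5 vs reported 241.5 → residual 49.0 km
  D: calculated 73.8 vs reported 73.8 → residual 0.0 km
A, B, D are mutually consistent (residuals ≈ 0); C is off by 49.0 km.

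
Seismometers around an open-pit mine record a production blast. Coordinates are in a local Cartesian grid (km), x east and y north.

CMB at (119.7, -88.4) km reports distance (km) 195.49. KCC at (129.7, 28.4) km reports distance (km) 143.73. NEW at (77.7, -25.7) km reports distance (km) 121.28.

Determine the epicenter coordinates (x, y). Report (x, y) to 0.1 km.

-11.2 km east, 56.8 km north

Circle about each station: (x − 119.7)² + (y + 88.4)² = 195.49²; (x − 129.7)² + (y − 28.4)² = 143.73²; (x − 77.7)² + (y + 25.7)² = 121.28².
Subtracting pairs of circle equations eliminates x²+y² and gives linear equations (the radical axes):
20.0 x + 233.6 y = 13044.03
-84.0 x + 125.4 y = 8062.63
Solving the 2×2 system: x ≈ -11.2, y ≈ 56.8 km.
Check against CMB (with the unrounded x, y): √((x − 119.7)²+(y + 88.4)²) = 195.49 ≈ 195.49 km. ✓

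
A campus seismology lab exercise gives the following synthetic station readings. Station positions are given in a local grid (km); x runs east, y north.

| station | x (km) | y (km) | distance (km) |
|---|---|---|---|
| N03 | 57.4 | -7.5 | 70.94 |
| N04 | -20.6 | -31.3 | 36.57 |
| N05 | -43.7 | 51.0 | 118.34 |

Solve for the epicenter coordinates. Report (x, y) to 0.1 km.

6.0 km east, -56.4 km north

Circle about each station: (x − 57.4)² + (y + 7.5)² = 70.94²; (x + 20.6)² + (y + 31.3)² = 36.57²; (x + 43.7)² + (y − 51.0)² = 118.34².
Subtracting the N03 equation from the N04 and N05 equations removes the quadratic terms:
-156.0 x − 47.6 y = 1748.16
-202.2 x + 117.0 y = -7812.19
Solving the 2×2 system: x ≈ 6.0, y ≈ -56.4 km.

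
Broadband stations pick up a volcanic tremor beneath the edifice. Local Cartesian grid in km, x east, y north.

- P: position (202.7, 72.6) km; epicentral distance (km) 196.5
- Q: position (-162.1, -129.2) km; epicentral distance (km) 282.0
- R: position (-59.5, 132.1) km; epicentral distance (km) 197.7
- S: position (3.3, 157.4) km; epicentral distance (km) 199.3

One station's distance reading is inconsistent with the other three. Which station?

Q

Solve using three stations at a time. Using P, R, S (subtract circle equations pairwise → linear system) gives (x, y) ≈ (40.6, -38.3).
Distances from that point to each station vs reported:
  P: calculated 196.4 vs reported 196.5 → residual 0.1 km
  Q: calculated 222.1 vs reported 282.0 → residual 59.9 km
  R: calculated 197.6 vs reported 197.7 → residual 0.1 km
  S: calculated 199.2 vs reported 199.3 → residual 0.1 km
P, R, S are mutually consistent (residuals ≈ 0); Q is off by 59.9 km.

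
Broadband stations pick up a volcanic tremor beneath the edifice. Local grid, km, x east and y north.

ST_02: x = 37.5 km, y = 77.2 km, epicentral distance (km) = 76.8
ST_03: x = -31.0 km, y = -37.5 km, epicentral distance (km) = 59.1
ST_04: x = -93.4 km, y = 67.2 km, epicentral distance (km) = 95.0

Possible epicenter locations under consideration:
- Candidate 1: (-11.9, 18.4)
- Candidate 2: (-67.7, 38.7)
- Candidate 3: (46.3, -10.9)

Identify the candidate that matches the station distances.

Candidate 1

For each candidate, compare |candidate − station| to the reported distance:
Candidate 1: residuals ST_02 0.0, ST_03 0.0, ST_04 0.0 → max 0.0 km
Candidate 2: residuals ST_02 35.2, ST_03 25.5, ST_04 56.6 → max 56.6 km
Candidate 3: residuals ST_02 11.7, ST_03 22.6, ST_04 65.0 → max 65.0 km
Only Candidate 1 has all residuals ≈ 0.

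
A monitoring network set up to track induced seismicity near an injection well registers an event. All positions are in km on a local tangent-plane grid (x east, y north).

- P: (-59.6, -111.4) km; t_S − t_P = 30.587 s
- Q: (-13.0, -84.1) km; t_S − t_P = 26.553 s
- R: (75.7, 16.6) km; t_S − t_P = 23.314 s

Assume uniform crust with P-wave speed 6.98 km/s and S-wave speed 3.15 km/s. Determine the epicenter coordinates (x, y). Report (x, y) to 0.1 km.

(-49.5, 63.9)

Distance from S−P lag: d = Δt · v_P v_S / (v_P − v_S) = Δt · (6.98·3.15)/(6.98−3.15) ≈ 5.7407·Δt.
So d_P = 175.59, d_Q = 152.43, d_R = 133.84 km.
Circle about each station: (x + 59.6)² + (y + 111.4)² = 175.59²; (x + 13.0)² + (y + 84.1)² = 152.43²; (x − 75.7)² + (y − 16.6)² = 133.84².
Subtracting the P equation from the Q and R equations removes the quadratic terms:
93.2 x + 54.6 y = -1123.37
270.6 x + 256.0 y = 2962.63
Solving the 2×2 system: x ≈ -49.5, y ≈ 63.9 km.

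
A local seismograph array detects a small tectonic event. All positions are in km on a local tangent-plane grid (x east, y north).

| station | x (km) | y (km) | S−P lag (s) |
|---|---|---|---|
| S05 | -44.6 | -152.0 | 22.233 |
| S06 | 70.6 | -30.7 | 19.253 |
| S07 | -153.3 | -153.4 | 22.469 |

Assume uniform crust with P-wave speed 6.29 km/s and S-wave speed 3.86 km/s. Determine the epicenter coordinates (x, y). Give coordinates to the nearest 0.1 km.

Distance from S−P lag: d = Δt · v_P v_S / (v_P − v_S) = Δt · (6.29·3.86)/(6.29−3.86) ≈ 9.9915·Δt.
So d_S05 = 222.14, d_S06 = 192.37, d_S07 = 224.50 km.
Circle about each station: (x + 44.6)² + (y + 152.0)² = 222.14²; (x − 70.6)² + (y + 30.7)² = 192.37²; (x + 153.3)² + (y + 153.4)² = 224.50².
Subtracting pairs of circle equations eliminates x²+y² and gives linear equations (the radical axes):
230.4 x + 242.6 y = -6826.35
-217.4 x − 2.8 y = 20885.22
Solving the 2×2 system: x ≈ -96.9, y ≈ 63.9 km.

(-96.9, 63.9)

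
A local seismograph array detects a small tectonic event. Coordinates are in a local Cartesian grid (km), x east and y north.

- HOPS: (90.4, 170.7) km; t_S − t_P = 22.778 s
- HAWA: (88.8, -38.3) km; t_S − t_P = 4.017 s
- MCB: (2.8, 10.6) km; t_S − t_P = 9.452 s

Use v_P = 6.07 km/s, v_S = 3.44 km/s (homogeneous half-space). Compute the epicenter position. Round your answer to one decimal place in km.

Distance from S−P lag: d = Δt · v_P v_S / (v_P − v_S) = Δt · (6.07·3.44)/(6.07−3.44) ≈ 7.9395·Δt.
So d_HOPS = 180.85, d_HAWA = 31.89, d_MCB = 75.04 km.
Circle about each station: (x − 90.4)² + (y − 170.7)² = 180.85²; (x − 88.8)² + (y + 38.3)² = 31.89²; (x − 2.8)² + (y − 10.6)² = 75.04².
Subtracting the HOPS equation from the HAWA and MCB equations removes the quadratic terms:
-3.2 x − 418.0 y = 3731.43
-175.2 x − 320.2 y = -10114.73
Solving the 2×2 system: x ≈ 75.1, y ≈ -9.5 km.

75.1 km east, -9.5 km north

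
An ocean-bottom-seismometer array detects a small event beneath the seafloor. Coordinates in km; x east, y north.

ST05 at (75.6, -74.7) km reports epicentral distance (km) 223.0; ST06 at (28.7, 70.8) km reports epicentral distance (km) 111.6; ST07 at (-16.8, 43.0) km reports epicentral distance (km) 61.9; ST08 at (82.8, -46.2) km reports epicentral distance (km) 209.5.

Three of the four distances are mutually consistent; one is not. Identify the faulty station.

ST07

Solve using three stations at a time. Using ST05, ST06, ST08 (subtract circle equations pairwise → linear system) gives (x, y) ≈ (-82.3, 82.8).
Distances from that point to each station vs reported:
  ST05: calculated 223.0 vs reported 223.0 → residual 0.0 km
  ST06: calculated 111.7 vs reported 111.6 → residual 0.1 km
  ST07: calculated 76.7 vs reported 61.9 → residual 14.8 km
  ST08: calculated 209.5 vs reported 209.5 → residual 0.0 km
ST05, ST06, ST08 are mutually consistent (residuals ≈ 0); ST07 is off by 14.8 km.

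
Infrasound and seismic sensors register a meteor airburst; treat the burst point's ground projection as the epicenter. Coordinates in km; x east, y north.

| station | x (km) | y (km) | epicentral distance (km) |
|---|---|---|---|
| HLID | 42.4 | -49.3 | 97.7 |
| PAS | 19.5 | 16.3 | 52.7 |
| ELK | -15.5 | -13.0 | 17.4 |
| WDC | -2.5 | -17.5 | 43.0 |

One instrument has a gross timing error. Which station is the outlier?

ELK

Solve using three stations at a time. Using HLID, PAS, WDC (subtract circle equations pairwise → linear system) gives (x, y) ≈ (-33.1, 12.7).
Distances from that point to each station vs reported:
  HLID: calculated 97.7 vs reported 97.7 → residual 0.0 km
  PAS: calculated 52.7 vs reported 52.7 → residual 0.0 km
  ELK: calculated 31.2 vs reported 17.4 → residual 13.8 km
  WDC: calculated 43.0 vs reported 43.0 → residual 0.0 km
HLID, PAS, WDC are mutually consistent (residuals ≈ 0); ELK is off by 13.8 km.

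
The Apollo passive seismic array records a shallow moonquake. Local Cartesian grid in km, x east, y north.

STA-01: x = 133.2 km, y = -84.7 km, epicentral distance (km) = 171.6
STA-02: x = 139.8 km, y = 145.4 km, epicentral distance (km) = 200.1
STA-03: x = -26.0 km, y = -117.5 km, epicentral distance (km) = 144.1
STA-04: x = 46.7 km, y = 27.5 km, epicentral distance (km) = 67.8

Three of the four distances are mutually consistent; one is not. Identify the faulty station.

Solve using three stations at a time. Using STA-02, STA-03, STA-04 (subtract circle equations pairwise → linear system) gives (x, y) ≈ (-21.4, 26.7).
Distances from that point to each station vs reported:
  STA-01: calculated 190.5 vs reported 171.6 → residual 18.9 km
  STA-02: calculated 200.2 vs reported 200.1 → residual 0.1 km
  STA-03: calculated 144.2 vs reported 144.1 → residual 0.1 km
  STA-04: calculated 68.1 vs reported 67.8 → residual 0.3 km
STA-02, STA-03, STA-04 are mutually consistent (residuals ≈ 0); STA-01 is off by 18.9 km.

STA-01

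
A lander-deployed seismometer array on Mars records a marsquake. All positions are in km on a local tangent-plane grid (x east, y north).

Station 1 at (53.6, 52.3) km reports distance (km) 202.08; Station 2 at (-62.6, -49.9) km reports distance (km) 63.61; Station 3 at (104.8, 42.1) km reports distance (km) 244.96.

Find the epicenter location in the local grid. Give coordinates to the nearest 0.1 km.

(-125.6, -41.1)

Circle about each station: (x − 53.6)² + (y − 52.3)² = 202.08²; (x + 62.6)² + (y + 49.9)² = 63.61²; (x − 104.8)² + (y − 42.1)² = 244.96².
Subtracting the Station 1 equation from the Station 2 and Station 3 equations removes the quadratic terms:
-232.4 x − 204.4 y = 37590.61
102.4 x − 20.4 y = -12021.88
Solving the 2×2 system: x ≈ -125.6, y ≈ -41.1 km.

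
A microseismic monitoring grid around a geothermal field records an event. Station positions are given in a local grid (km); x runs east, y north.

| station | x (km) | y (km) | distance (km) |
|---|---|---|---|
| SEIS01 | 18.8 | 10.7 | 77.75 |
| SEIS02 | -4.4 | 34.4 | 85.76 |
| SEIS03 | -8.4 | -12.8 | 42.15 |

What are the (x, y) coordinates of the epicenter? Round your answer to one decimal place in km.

Circle about each station: (x − 18.8)² + (y − 10.7)² = 77.75²; (x + 4.4)² + (y − 34.4)² = 85.76²; (x + 8.4)² + (y + 12.8)² = 42.15².
Subtracting the SEIS01 equation from the SEIS02 and SEIS03 equations removes the quadratic terms:
-46.4 x + 47.4 y = -574.93
-54.4 x − 47.0 y = 4034.91
Solving the 2×2 system: x ≈ -34.5, y ≈ -45.9 km.

-34.5 km east, -45.9 km north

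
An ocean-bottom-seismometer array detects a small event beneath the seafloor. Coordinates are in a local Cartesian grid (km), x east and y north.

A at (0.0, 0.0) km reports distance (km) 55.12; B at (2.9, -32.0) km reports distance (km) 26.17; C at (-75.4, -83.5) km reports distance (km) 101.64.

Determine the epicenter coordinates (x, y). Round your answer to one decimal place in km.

(20.9, -51.0)

Circle about each station: x² + y² = 55.12²; (x − 2.9)² + (y + 32.0)² = 26.17²; (x + 75.4)² + (y + 83.5)² = 101.64².
Subtracting pairs of circle equations eliminates x²+y² and gives linear equations (the radical axes):
5.8 x − 64.0 y = 3385.76
-150.8 x − 167.0 y = 5364.93
Solving the 2×2 system: x ≈ 20.9, y ≈ -51.0 km.
Check against A (with the unrounded x, y): √(x²+y²) = 55.13 ≈ 55.12 km. ✓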